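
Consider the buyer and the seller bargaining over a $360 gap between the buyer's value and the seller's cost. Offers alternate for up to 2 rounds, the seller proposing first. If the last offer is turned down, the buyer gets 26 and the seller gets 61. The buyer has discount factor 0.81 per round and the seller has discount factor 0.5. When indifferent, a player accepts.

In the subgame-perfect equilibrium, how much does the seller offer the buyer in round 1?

Work backward from the last round.
Round 2 (the buyer proposes): the seller gets 61 if talks fail, so the buyer offers 61 and keeps 299.
Round 1 (the seller proposes): the buyer can get 299 next round, worth 0.81 × 299 = 242.19 now. The seller offers 242.19 and keeps 360 − 242.19 = 117.81.

242.19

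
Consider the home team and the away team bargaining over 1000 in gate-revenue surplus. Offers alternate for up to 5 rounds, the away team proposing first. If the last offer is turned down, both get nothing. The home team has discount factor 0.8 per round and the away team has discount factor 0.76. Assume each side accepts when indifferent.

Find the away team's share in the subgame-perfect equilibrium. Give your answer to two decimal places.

691.26

Round 5 (the away team proposes): rejection yields 0 for the home team; the away team offers 0 and keeps 1000.
Round 4 (the home team proposes): the away team can get 1000 next round, worth 0.76 × 1000 = 760 now. The home team offers 760 and keeps 1000 − 760 = 240.
Round 3 (the away team proposes): the home team can get 240 next round, worth 0.8 × 240 = 192 now. The away team offers 192 and keeps 1000 − 192 = 808.
Round 2 (the home team proposes): the away team can get 808 next round, worth 0.76 × 808 = 614.08 now; the home team offers that and keeps 385.92.
Round 1 (the away team proposes): the home team can get 385.92 next round, worth 0.8 × 385.92 = 308.736 now, so the away team offers 308.736, keeping 691.264.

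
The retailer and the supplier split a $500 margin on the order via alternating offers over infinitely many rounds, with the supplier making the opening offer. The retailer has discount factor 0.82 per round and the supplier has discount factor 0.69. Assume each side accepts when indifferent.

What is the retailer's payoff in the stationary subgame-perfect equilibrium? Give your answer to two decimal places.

When the supplier proposes, the retailer accepts any offer worth at least 0.82 times what the retailer would get by proposing next round; and vice versa.
This gives x = 500 − 0.82y and y = 500 − 0.69x, where x and y are each side's share when it proposes.
Hence (1 − 0.82·0.69)x = 500(1 − 0.82), i.e. 0.4342·x = 90.
x ≈ 207.2778; the retailer's share is 500 − x ≈ 292.7222.

292.72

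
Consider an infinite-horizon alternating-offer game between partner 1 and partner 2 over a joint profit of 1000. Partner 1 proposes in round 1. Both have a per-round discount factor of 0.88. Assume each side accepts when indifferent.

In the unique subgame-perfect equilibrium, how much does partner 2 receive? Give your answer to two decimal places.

468.09

Let x be partner 1's share when partner 1 proposes and y be partner 2's share when partner 2 proposes.
Partner 2 accepts iff offered ≥ 0.88·y, so x = 1000 − 0.88y. Symmetrically y = 1000 − 0.88x.
Substituting: x = 1000 − 0.88(1000 − 0.88x), giving x(1 − 0.88·0.88) = 1000(1 − 0.88).
So x = 1000 × 0.12 / 0.2256 ≈ 531.9149, and partner 2 receives 1000 − x ≈ 468.0851.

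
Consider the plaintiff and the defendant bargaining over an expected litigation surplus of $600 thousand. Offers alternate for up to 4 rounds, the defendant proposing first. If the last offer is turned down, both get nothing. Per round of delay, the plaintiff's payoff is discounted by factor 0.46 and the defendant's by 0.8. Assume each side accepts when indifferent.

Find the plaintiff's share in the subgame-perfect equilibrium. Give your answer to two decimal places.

Round 4 (the plaintiff proposes): rejection yields 0 for the defendant; the plaintiff offers 0 and keeps 600.
Round 3 (the defendant proposes): the plaintiff can get 600 next round, worth 0.46 × 600 = 276 now. The defendant offers 276 and keeps 600 − 276 = 324.
Round 2 (the plaintiff proposes): the defendant can get 324 next round, worth 0.8 × 324 = 259.2 now, so the plaintiff offers 259.2, keeping 340.8.
Round 1 (the defendant proposes): the plaintiff can get 340.8 next round, worth 0.46 × 340.8 = 156.768 now. The defendant offers 156.768 and keeps 600 − 156.768 = 443.232.

156.77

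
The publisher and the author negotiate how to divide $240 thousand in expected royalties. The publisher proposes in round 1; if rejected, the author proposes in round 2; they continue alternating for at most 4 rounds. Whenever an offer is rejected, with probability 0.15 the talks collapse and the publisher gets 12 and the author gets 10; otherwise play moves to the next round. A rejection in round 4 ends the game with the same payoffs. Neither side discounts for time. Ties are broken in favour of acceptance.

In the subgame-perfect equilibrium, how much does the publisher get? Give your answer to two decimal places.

Round 4 (the author proposes): the publisher gets 12 if talks fail, so the author offers 12 and keeps 228.
Round 3 (the publisher proposes): rejecting gives the author an expected 0.85 × 228 + 0.15 × 10 = 195.3; the publisher offers that and keeps 44.7.
Round 2 (the author proposes): rejecting gives the publisher an expected 0.85 × 44.7 + 0.15 × 12 = 39.795, so the author offers 39.795, keeping 200.205.
Round 1 (the publisher proposes): rejecting gives the author an expected 0.85 × 200.205 + 0.15 × 10 = 171.67425. The publisher offers 171.67425 and keeps 240 − 171.67425 = 68.32575.

68.33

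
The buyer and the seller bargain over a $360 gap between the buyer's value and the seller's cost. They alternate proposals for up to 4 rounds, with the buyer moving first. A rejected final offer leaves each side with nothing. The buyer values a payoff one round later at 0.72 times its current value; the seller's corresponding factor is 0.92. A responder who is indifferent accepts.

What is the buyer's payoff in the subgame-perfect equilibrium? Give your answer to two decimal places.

Round 4 (the seller proposes): rejection yields 0 for the buyer; the seller offers 0 and keeps 360.
Round 3 (the buyer proposes): the seller can get 360 next round, worth 0.92 × 360 = 331.2 now. The buyer offers 331.2 and keeps 360 − 331.2 = 28.8.
Round 2 (the seller proposes): the buyer can get 28.8 next round, worth 0.72 × 28.8 = 20.736 now; the seller offers that and keeps 339.264.
Round 1 (the buyer proposes): the seller can get 339.264 next round, worth 0.92 × 339.264 = 312.12288 now. The buyer offers 312.12288 and keeps 360 − 312.12288 = 47.87712.

47.88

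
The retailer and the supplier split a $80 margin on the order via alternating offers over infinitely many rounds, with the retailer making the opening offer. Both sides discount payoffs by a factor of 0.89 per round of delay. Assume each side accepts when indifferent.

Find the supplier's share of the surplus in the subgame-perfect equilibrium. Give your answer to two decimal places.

When the retailer proposes, the supplier accepts any offer worth at least 0.89 times what the supplier would get by proposing next round; and vice versa.
This gives x = 80 − 0.89y and y = 80 − 0.89x, where x and y are each side's share when it proposes.
Hence (1 − 0.89·0.89)x = 80(1 − 0.89), i.e. 0.2079·x = 8.8.
x ≈ 42.3280; the supplier's share is 80 − x ≈ 37.6720.

37.67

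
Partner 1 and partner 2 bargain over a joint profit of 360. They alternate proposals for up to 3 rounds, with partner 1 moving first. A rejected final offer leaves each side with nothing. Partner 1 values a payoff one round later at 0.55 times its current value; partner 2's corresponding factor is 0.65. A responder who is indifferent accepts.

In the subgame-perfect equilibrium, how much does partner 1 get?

254.7

Work backward from the last round.
Round 3 (partner 1 proposes): rejection yields 0 for partner 2; partner 1 offers 0 and keeps 360.
Round 2 (partner 2 proposes): partner 1 can get 360 next round, worth 0.55 × 360 = 198 now; partner 2 offers that and keeps 162.
Round 1 (partner 1 proposes): partner 2 can get 162 next round, worth 0.65 × 162 = 105.3 now; partner 1 offers that and keeps 254.7.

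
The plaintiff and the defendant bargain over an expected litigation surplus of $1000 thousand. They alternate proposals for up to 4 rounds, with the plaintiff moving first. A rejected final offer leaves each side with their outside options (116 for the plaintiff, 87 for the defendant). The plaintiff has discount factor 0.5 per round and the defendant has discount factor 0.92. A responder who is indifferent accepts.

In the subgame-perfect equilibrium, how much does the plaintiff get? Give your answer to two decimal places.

165.89

Round 4 (the defendant proposes): the plaintiff gets 116 if talks fail, so the defendant offers 116 and keeps 884.
Round 3 (the plaintiff proposes): the defendant can get 884 next round, worth 0.92 × 884 = 813.28 now, so the plaintiff offers 813.28, keeping 186.72.
Round 2 (the defendant proposes): the plaintiff can get 186.72 next round, worth 0.5 × 186.72 = 93.36 now, so the defendant offers 93.36, keeping 906.64.
Round 1 (the plaintiff proposes): the defendant can get 906.64 next round, worth 0.92 × 906.64 = 834.1088 now; the plaintiff offers that and keeps 165.8912.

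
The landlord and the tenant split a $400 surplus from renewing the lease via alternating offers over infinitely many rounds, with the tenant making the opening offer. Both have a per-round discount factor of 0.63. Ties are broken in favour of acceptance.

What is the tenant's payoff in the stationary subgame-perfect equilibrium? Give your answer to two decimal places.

When the tenant proposes, the landlord accepts any offer worth at least 0.63 times what the landlord would get by proposing next round; and vice versa.
This gives x = 400 − 0.63y and y = 400 − 0.63x, where x and y are each side's share when it proposes.
Hence (1 − 0.63·0.63)x = 400(1 − 0.63), i.e. 0.6031·x = 148.
x ≈ 245.3988; the landlord's share is 400 − x ≈ 154.6012.

245.40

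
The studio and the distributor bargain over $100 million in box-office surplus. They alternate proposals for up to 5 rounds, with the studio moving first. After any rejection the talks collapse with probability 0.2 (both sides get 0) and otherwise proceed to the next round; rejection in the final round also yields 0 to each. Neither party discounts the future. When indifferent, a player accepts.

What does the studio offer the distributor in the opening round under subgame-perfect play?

Round 5 (the studio proposes): the distributor will accept anything ≥ 0, so the studio offers 0 and keeps 100.
Round 4 (the distributor proposes): rejecting gives the studio an expected 0.8 × 100 = 80; the distributor offers that and keeps 20.
Round 3 (the studio proposes): rejecting gives the distributor an expected 0.8 × 20 = 16. The studio offers 16 and keeps 100 − 16 = 84.
Round 2 (the distributor proposes): rejecting gives the studio an expected 0.8 × 84 = 67.2, so the distributor offers 67.2, keeping 32.8.
Round 1 (the studio proposes): rejecting gives the distributor an expected 0.8 × 32.8 = 26.24. The studio offers 26.24 and keeps 100 − 26.24 = 73.76.

26.24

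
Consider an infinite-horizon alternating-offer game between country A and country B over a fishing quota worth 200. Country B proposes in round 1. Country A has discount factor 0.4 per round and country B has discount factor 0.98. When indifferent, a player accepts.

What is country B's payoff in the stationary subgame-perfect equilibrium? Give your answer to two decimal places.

197.37

Let x be country B's share when country B proposes and y be country A's share when country A proposes.
Country A accepts iff offered ≥ 0.4·y, so x = 200 − 0.4y. Symmetrically y = 200 − 0.98x.
Substituting: x = 200 − 0.4(200 − 0.98x), giving x(1 − 0.98·0.4) = 200(1 − 0.4).
So x = 200 × 0.6 / 0.608 ≈ 197.3684, and country A receives 200 − x ≈ 2.6316.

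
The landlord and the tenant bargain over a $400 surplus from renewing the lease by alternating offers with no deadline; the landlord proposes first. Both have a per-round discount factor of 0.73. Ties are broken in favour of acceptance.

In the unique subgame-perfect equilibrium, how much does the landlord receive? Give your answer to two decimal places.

In a stationary SPE each proposer offers the other exactly their discounted continuation value.
If the landlord keeps x when proposing and the tenant keeps y when proposing, then x = 400 − 0.73y and y = 400 − 0.73x.
Solving: x = 400(1 − 0.73) / (1 − 0.73·0.73) = 108 / 0.4671 ≈ 231.2139.
The tenant gets 400 − 231.2139 ≈ 168.7861.

231.21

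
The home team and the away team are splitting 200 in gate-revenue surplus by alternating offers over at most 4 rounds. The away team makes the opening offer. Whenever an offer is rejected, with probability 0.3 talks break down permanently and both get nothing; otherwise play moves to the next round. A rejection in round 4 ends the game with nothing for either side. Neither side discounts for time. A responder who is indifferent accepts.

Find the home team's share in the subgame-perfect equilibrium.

Round 4 (the home team proposes): rejection yields 0 for the away team; the home team offers 0 and keeps 200.
Round 3 (the away team proposes): rejecting gives the home team an expected 0.7 × 200 = 140. The away team offers 140 and keeps 200 − 140 = 60.
Round 2 (the home team proposes): rejecting gives the away team an expected 0.7 × 60 = 42; the home team offers that and keeps 158.
Round 1 (the away team proposes): rejecting gives the home team an expected 0.7 × 158 = 110.6; the away team offers that and keeps 89.4.

110.6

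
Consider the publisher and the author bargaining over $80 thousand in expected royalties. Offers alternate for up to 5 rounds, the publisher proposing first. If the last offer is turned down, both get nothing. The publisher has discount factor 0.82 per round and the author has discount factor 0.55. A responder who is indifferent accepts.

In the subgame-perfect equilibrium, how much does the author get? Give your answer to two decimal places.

Solve by backward induction from round 5.
Round 5 (the publisher proposes): the author will accept anything ≥ 0, so the publisher offers 0 and keeps 80.
Round 4 (the author proposes): the publisher can get 80 next round, worth 0.82 × 80 = 65.6 now. The author offers 65.6 and keeps 80 − 65.6 = 14.4.
Round 3 (the publisher proposes): the author can get 14.4 next round, worth 0.55 × 14.4 = 7.92 now. The publisher offers 7.92 and keeps 80 − 7.92 = 72.08.
Round 2 (the author proposes): the publisher can get 72.08 next round, worth 0.82 × 72.08 = 59.1056 now. The author offers 59.1056 and keeps 80 − 59.1056 = 20.8944.
Round 1 (the publisher proposes): the author can get 20.8944 next round, worth 0.55 × 20.8944 = 11.49192 now; the publisher offers that and keeps 68.50808.

11.49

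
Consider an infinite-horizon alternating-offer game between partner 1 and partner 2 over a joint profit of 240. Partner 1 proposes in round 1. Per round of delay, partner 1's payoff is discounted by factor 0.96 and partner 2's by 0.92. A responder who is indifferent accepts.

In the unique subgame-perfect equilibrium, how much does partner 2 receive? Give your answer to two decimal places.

Let x be partner 1's share when partner 1 proposes and y be partner 2's share when partner 2 proposes.
Partner 2 accepts iff offered ≥ 0.92·y, so x = 240 − 0.92y. Symmetrically y = 240 − 0.96x.
Substituting: x = 240 − 0.92(240 − 0.96x), giving x(1 − 0.96·0.92) = 240(1 − 0.92).
So x = 240 × 0.08 / 0.1168 ≈ 164.3836, and partner 2 receives 240 − x ≈ 75.6164.

75.62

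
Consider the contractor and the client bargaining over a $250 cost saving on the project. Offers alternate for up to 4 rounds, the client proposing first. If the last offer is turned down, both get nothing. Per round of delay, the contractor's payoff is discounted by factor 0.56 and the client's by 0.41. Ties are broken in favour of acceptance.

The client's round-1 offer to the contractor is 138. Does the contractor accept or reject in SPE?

Accept

Work out the contractor's continuation value if the offer is rejected.
Round 4 (the contractor proposes): the client will accept anything ≥ 0, so the contractor offers 0 and keeps 250.
Round 3 (the client proposes): the contractor can get 250 next round, worth 0.56 × 250 = 140 now, so the client offers 140, keeping 110.
Round 2 (the contractor proposes): the client can get 110 next round, worth 0.41 × 110 = 45.1 now, so the contractor offers 45.1, keeping 204.9.
So by rejecting in round 1, the contractor gets 204.9 next round, worth 0.56 × 204.9 = 114.744 now.
Offer 138 ≥ 114.744, so the contractor accepts.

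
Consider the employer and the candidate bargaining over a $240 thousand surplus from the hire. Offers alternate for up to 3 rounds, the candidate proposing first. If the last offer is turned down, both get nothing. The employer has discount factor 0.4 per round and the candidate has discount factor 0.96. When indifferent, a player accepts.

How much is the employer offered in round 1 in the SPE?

3.84

Round 3 (the candidate proposes): rejection yields 0 for the employer; the candidate offers 0 and keeps 240.
Round 2 (the employer proposes): the candidate can get 240 next round, worth 0.96 × 240 = 230.4 now; the employer offers that and keeps 9.6.
Round 1 (the candidate proposes): the employer can get 9.6 next round, worth 0.4 × 9.6 = 3.84 now. The candidate offers 3.84 and keeps 240 − 3.84 = 236.16.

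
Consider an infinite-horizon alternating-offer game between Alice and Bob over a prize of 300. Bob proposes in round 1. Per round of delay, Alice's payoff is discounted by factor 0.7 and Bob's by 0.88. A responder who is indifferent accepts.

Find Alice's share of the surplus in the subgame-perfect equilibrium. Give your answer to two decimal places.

65.63

When Bob proposes, Alice accepts any offer worth at least 0.7 times what Alice would get by proposing next round; and vice versa.
This gives x = 300 − 0.7y and y = 300 − 0.88x, where x and y are each side's share when it proposes.
Hence (1 − 0.7·0.88)x = 300(1 − 0.7), i.e. 0.384·x = 90.
x = 234.375; Alice's share is 300 − x = 65.625.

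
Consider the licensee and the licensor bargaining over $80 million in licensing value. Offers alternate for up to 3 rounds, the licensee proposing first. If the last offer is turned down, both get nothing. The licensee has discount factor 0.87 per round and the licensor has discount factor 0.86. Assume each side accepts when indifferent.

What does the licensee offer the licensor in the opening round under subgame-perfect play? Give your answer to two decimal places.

Round 3 (the licensee proposes): rejection yields 0 for the licensor; the licensee offers 0 and keeps 80.
Round 2 (the licensor proposes): the licensee can get 80 next round, worth 0.87 × 80 = 69.6 now. The licensor offers 69.6 and keeps 80 − 69.6 = 10.4.
Round 1 (the licensee proposes): the licensor can get 10.4 next round, worth 0.86 × 10.4 = 8.944 now. The licensee offers 8.944 and keeps 80 − 8.944 = 71.056.

8.94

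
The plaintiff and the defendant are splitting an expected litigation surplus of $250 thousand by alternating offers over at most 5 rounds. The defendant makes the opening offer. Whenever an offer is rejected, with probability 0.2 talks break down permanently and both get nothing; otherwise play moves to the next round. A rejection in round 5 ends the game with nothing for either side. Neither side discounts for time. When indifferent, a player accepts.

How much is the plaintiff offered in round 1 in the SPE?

65.6

Round 5 (the defendant proposes): rejection yields 0 for the plaintiff; the defendant offers 0 and keeps 250.
Round 4 (the plaintiff proposes): rejecting gives the defendant an expected 0.8 × 250 = 200, so the plaintiff offers 200, keeping 50.
Round 3 (the defendant proposes): rejecting gives the plaintiff an expected 0.8 × 50 = 40; the defendant offers that and keeps 210.
Round 2 (the plaintiff proposes): rejecting gives the defendant an expected 0.8 × 210 = 168; the plaintiff offers that and keeps 82.
Round 1 (the defendant proposes): rejecting gives the plaintiff an expected 0.8 × 82 = 65.6. The defendant offers 65.6 and keeps 250 − 65.6 = 184.4.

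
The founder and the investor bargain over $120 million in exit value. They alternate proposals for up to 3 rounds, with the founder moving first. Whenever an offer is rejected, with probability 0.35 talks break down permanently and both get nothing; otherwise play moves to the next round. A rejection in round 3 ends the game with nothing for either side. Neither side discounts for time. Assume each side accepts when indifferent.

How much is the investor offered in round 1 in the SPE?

27.3

By backward induction:
Round 3 (the founder proposes): rejection yields 0 for the investor; the founder offers 0 and keeps 120.
Round 2 (the investor proposes): rejecting gives the founder an expected 0.65 × 120 = 78; the investor offers that and keeps 42.
Round 1 (the founder proposes): rejecting gives the investor an expected 0.65 × 42 = 27.3; the founder offers that and keeps 92.7.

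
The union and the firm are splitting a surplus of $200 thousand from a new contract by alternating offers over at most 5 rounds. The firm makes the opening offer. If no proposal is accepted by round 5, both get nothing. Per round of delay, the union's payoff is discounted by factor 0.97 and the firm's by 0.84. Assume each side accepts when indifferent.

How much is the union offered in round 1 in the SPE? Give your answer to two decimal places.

56.33

By backward induction:
Round 5 (the firm proposes): rejection yields 0 for the union; the firm offers 0 and keeps 200.
Round 4 (the union proposes): the firm can get 200 next round, worth 0.84 × 200 = 168 now; the union offers that and keeps 32.
Round 3 (the firm proposes): the union can get 32 next round, worth 0.97 × 32 = 31.04 now, so the firm offers 31.04, keeping 168.96.
Round 2 (the union proposes): the firm can get 168.96 next round, worth 0.84 × 168.96 = 141.9264 now; the union offers that and keeps 58.0736.
Round 1 (the firm proposes): the union can get 58.0736 next round, worth 0.97 × 58.0736 = 56.331392 now. The firm offers 56.331392 and keeps 200 − 56.331392 = 143.668608.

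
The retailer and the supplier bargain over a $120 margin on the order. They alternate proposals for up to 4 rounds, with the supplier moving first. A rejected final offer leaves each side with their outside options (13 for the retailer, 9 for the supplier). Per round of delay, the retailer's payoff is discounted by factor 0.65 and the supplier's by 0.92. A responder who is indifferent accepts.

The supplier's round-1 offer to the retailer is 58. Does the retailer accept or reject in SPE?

Accept

Round 4 (the retailer proposes): the supplier gets 9 if talks fail, so the retailer offers 9 and keeps 111.
Round 3 (the supplier proposes): the retailer can get 111 next round, worth 0.65 × 111 = 72.15 now, so the supplier offers 72.15, keeping 47.85.
Round 2 (the retailer proposes): the supplier can get 47.85 next round, worth 0.92 × 47.85 = 44.022 now. The retailer offers 44.022 and keeps 120 − 44.022 = 75.978.
So by rejecting in round 1, the retailer gets 75.978 next round, worth 0.65 × 75.978 = 49.3857 now.
Offer 58 ≥ 49.3857, so the retailer accepts.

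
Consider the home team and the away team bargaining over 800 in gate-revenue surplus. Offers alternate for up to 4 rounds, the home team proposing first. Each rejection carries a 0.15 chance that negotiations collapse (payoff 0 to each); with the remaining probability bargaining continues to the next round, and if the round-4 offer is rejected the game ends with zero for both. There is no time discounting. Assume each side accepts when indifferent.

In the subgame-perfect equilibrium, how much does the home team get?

206.7

Round 4 (the away team proposes): rejection yields 0 for the home team; the away team offers 0 and keeps 800.
Round 3 (the home team proposes): rejecting gives the away team an expected 0.85 × 800 = 680. The home team offers 680 and keeps 800 − 680 = 120.
Round 2 (the away team proposes): rejecting gives the home team an expected 0.85 × 120 = 102; the away team offers that and keeps 698.
Round 1 (the home team proposes): rejecting gives the away team an expected 0.85 × 698 = 593.3; the home team offers that and keeps 206.7.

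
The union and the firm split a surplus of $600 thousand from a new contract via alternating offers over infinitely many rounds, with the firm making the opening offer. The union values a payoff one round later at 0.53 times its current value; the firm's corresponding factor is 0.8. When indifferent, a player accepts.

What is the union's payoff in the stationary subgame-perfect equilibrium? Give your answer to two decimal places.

110.42

Let x be the firm's share when the firm proposes and y be the union's share when the union proposes.
The union accepts iff offered ≥ 0.53·y, so x = 600 − 0.53y. Symmetrically y = 600 − 0.8x.
Substituting: x = 600 − 0.53(600 − 0.8x), giving x(1 − 0.8·0.53) = 600(1 − 0.53).
So x = 600 × 0.47 / 0.576 ≈ 489.5833, and the union receives 600 − x ≈ 110.4167.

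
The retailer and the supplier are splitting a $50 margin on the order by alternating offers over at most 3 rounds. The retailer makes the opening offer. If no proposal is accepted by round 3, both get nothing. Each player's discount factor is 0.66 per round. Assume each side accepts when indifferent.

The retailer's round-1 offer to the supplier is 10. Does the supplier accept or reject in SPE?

Round 3 (the retailer proposes): the supplier will accept anything ≥ 0, so the retailer offers 0 and keeps 50.
Round 2 (the supplier proposes): the retailer can get 50 next round, worth 0.66 × 50 = 33 now, so the supplier offers 33, keeping 17.
So by rejecting in round 1, the supplier gets 17 next round, worth 0.66 × 17 = 11.22 now.
Offer 10 < 11.22, so the supplier rejects.

Reject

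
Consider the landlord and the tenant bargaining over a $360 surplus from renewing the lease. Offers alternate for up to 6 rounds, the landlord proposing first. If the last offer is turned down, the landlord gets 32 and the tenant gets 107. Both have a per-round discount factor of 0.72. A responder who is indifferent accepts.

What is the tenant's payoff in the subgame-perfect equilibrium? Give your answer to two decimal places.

Round 6 (the tenant proposes): the landlord gets 32 if talks fail, so the tenant offers 32 and keeps 328.
Round 5 (the landlord proposes): the tenant can get 328 next round, worth 0.72 × 328 = 236.16 now. The landlord offers 236.16 and keeps 360 − 236.16 = 123.84.
Round 4 (the tenant proposes): the landlord can get 123.84 next round, worth 0.72 × 123.84 = 89.1648 now, so the tenant offers 89.1648, keeping 270.8352.
Round 3 (the landlord proposes): the tenant can get 270.8352 next round, worth 0.72 × 270.8352 = 195.001344 now, so the landlord offers 195.001344, keeping 164.998656.
Round 2 (the tenant proposes): the landlord can get 164.998656 next round, worth 0.72 × 164.998656 = 118.79903232 now, so the tenant offers 118.79903232, keeping 241.20096768.
Round 1 (the landlord proposes): the tenant can get 241.20096768 next round, worth 0.72 × 241.20096768 = 173.6646967296 now. The landlord offers 173.6646967296 and keeps 360 − 173.6646967296 = 186.3353032704.

173.66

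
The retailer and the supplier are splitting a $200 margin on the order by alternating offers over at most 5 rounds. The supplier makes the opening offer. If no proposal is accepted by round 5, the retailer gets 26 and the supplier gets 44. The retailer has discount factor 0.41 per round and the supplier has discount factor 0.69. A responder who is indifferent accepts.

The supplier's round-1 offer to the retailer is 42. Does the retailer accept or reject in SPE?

Round 5 (the supplier proposes): the retailer gets 26 if talks fail, so the supplier offers 26 and keeps 174.
Round 4 (the retailer proposes): the supplier can get 174 next round, worth 0.69 × 174 = 120.06 now, so the retailer offers 120.06, keeping 79.94.
Round 3 (the supplier proposes): the retailer can get 79.94 next round, worth 0.41 × 79.94 = 32.7754 now, so the supplier offers 32.7754, keeping 167.2246.
Round 2 (the retailer proposes): the supplier can get 167.2246 next round, worth 0.69 × 167.2246 = 115.384974 now, so the retailer offers 115.384974, keeping 84.615026.
So by rejecting in round 1, the retailer gets 84.615026 next round, worth 0.41 × 84.615026 = 34.69216066 now.
Offer 42 ≥ 34.69216066, so the retailer accepts.

Accept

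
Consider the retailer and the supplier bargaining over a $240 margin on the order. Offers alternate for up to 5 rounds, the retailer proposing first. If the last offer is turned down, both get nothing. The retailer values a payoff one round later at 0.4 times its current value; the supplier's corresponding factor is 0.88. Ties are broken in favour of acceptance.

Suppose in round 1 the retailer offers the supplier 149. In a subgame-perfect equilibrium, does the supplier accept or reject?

Round 5 (the retailer proposes): the supplier will accept anything ≥ 0, so the retailer offers 0 and keeps 240.
Round 4 (the supplier proposes): the retailer can get 240 next round, worth 0.4 × 240 = 96 now. The supplier offers 96 and keeps 240 − 96 = 144.
Round 3 (the retailer proposes): the supplier can get 144 next round, worth 0.88 × 144 = 126.72 now. The retailer offers 126.72 and keeps 240 − 126.72 = 113.28.
Round 2 (the supplier proposes): the retailer can get 113.28 next round, worth 0.4 × 113.28 = 45.312 now. The supplier offers 45.312 and keeps 240 − 45.312 = 194.688.
So by rejecting in round 1, the supplier gets 194.688 next round, worth 0.88 × 194.688 = 171.32544 now.
Offer 149 < 171.32544, so the supplier rejects.

Reject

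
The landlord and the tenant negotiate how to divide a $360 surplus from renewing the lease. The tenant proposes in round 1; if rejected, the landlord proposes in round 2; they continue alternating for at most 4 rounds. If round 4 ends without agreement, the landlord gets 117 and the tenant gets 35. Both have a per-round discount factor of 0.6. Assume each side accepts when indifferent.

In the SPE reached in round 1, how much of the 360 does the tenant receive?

203.4

Round 4 (the landlord proposes): the tenant gets 35 if talks fail, so the landlord offers 35 and keeps 325.
Round 3 (the tenant proposes): the landlord can get 325 next round, worth 0.6 × 325 = 195 now; the tenant offers that and keeps 165.
Round 2 (the landlord proposes): the tenant can get 165 next round, worth 0.6 × 165 = 99 now; the landlord offers that and keeps 261.
Round 1 (the tenant proposes): the landlord can get 261 next round, worth 0.6 × 261 = 156.6 now. The tenant offers 156.6 and keeps 360 − 156.6 = 203.4.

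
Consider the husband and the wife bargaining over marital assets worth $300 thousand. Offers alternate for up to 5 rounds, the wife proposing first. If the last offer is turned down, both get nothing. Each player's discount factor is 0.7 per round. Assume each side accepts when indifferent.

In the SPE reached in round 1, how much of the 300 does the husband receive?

93.87

By backward induction:
Round 5 (the wife proposes): the husband will accept anything ≥ 0, so the wife offers 0 and keeps 300.
Round 4 (the husband proposes): the wife can get 300 next round, worth 0.7 × 300 = 210 now, so the husband offers 210, keeping 90.
Round 3 (the wife proposes): the husband can get 90 next round, worth 0.7 × 90 = 63 now; the wife offers that and keeps 237.
Round 2 (the husband proposes): the wife can get 237 next round, worth 0.7 × 237 = 165.9 now, so the husband offers 165.9, keeping 134.1.
Round 1 (the wife proposes): the husband can get 134.1 next round, worth 0.7 × 134.1 = 93.87 now; the wife offers that and keeps 206.13.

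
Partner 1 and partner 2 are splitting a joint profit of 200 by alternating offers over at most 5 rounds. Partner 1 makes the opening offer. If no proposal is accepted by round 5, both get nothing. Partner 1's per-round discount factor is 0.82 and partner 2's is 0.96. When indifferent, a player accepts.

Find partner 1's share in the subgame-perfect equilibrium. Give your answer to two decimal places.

Round 5 (partner 1 proposes): partner 2 will accept anything ≥ 0, so partner 1 offers 0 and keeps 200.
Round 4 (partner 2 proposes): partner 1 can get 200 next round, worth 0.82 × 200 = 164 now; partner 2 offers that and keeps 36.
Round 3 (partner 1 proposes): partner 2 can get 36 next round, worth 0.96 × 36 = 34.56 now, so partner 1 offers 34.56, keeping 165.44.
Round 2 (partner 2 proposes): partner 1 can get 165.44 next round, worth 0.82 × 165.44 = 135.6608 now; partner 2 offers that and keeps 64.3392.
Round 1 (partner 1 proposes): partner 2 can get 64.3392 next round, worth 0.96 × 64.3392 = 61.765632 now, so partner 1 offers 61.765632, keeping 138.234368.

138.23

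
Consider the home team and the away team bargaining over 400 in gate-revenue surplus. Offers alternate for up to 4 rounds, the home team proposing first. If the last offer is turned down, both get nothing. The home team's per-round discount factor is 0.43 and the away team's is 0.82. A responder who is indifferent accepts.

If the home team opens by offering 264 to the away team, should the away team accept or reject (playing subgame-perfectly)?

Round 4 (the away team proposes): the home team will accept anything ≥ 0, so the away team offers 0 and keeps 400.
Round 3 (the home team proposes): the away team can get 400 next round, worth 0.82 × 400 = 328 now, so the home team offers 328, keeping 72.
Round 2 (the away team proposes): the home team can get 72 next round, worth 0.43 × 72 = 30.96 now, so the away team offers 30.96, keeping 369.04.
So by rejecting in round 1, the away team gets 369.04 next round, worth 0.82 × 369.04 = 302.6128 now.
Offer 264 < 302.6128, so the away team rejects.

Reject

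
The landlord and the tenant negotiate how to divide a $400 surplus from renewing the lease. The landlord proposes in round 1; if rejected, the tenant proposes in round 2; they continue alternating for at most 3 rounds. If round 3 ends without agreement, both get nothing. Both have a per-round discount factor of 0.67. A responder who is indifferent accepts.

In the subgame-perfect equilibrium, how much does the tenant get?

88.44

Round 3 (the landlord proposes): the tenant will accept anything ≥ 0, so the landlord offers 0 and keeps 400.
Round 2 (the tenant proposes): the landlord can get 400 next round, worth 0.67 × 400 = 268 now. The tenant offers 268 and keeps 400 − 268 = 132.
Round 1 (the landlord proposes): the tenant can get 132 next round, worth 0.67 × 132 = 88.44 now; the landlord offers that and keeps 311.56.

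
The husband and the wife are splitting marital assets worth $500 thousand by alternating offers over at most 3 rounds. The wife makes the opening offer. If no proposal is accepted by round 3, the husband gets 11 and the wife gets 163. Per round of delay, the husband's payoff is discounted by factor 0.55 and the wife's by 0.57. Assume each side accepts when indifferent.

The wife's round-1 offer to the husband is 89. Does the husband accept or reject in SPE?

Reject

Round 3 (the wife proposes): the husband gets 11 if talks fail, so the wife offers 11 and keeps 489.
Round 2 (the husband proposes): the wife can get 489 next round, worth 0.57 × 489 = 278.73 now, so the husband offers 278.73, keeping 221.27.
So by rejecting in round 1, the husband gets 221.27 next round, worth 0.55 × 221.27 = 121.6985 now.
Offer 89 < 121.6985, so the husband rejects.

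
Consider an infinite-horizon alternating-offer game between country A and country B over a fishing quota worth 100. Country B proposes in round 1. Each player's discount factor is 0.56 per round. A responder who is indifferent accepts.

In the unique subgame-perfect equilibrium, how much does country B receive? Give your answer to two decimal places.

64.10

When country B proposes, country A accepts any offer worth at least 0.56 times what country A would get by proposing next round; and vice versa.
This gives x = 100 − 0.56y and y = 100 − 0.56x, where x and y are each side's share when it proposes.
Hence (1 − 0.56·0.56)x = 100(1 − 0.56), i.e. 0.6864·x = 44.
x ≈ 64.1026; country A's share is 100 − x ≈ 35.8974.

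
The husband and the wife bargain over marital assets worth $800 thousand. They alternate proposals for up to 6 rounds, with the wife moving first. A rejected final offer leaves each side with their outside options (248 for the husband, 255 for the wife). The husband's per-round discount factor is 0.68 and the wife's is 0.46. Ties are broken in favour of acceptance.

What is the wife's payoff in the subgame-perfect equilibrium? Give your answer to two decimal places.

378.09

Round 6 (the husband proposes): the wife gets 255 if talks fail, so the husband offers 255 and keeps 545.
Round 5 (the wife proposes): the husband can get 545 next round, worth 0.68 × 545 = 370.6 now; the wife offers that and keeps 429.4.
Round 4 (the husband proposes): the wife can get 429.4 next round, worth 0.46 × 429.4 = 197.524 now; the husband offers that and keeps 602.476.
Round 3 (the wife proposes): the husband can get 602.476 next round, worth 0.68 × 602.476 = 409.68368 now; the wife offers that and keeps 390.31632.
Round 2 (the husband proposes): the wife can get 390.31632 next round, worth 0.46 × 390.31632 = 179.5455072 now. The husband offers 179.5455072 and keeps 800 − 179.5455072 = 620.4544928.
Round 1 (the wife proposes): the husband can get 620.4544928 next round, worth 0.68 × 620.4544928 = 421.909055104 now. The wife offers 421.909055104 and keeps 800 − 421.909055104 = 378.090944896.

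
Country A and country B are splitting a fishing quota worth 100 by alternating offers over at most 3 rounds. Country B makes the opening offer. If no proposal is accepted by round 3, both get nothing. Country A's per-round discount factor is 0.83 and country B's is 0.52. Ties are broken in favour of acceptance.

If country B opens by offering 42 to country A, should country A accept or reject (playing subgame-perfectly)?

Work out country A's continuation value if the offer is rejected.
Round 3 (country B proposes): rejection yields 0 for country A; country B offers 0 and keeps 100.
Round 2 (country A proposes): country B can get 100 next round, worth 0.52 × 100 = 52 now, so country A offers 52, keeping 48.
So by rejecting in round 1, country A gets 48 next round, worth 0.83 × 48 = 39.84 now.
Offer 42 ≥ 39.84, so country A accepts.

Accept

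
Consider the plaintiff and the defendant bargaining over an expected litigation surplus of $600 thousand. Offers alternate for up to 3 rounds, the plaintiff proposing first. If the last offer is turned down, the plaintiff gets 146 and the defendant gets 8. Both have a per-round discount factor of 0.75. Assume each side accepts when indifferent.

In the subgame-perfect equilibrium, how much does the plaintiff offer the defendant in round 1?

Work backward from the last round.
Round 3 (the plaintiff proposes): the defendant gets 8 if talks fail, so the plaintiff offers 8 and keeps 592.
Round 2 (the defendant proposes): the plaintiff can get 592 next round, worth 0.75 × 592 = 444 now, so the defendant offers 444, keeping 156.
Round 1 (the plaintiff proposes): the defendant can get 156 next round, worth 0.75 × 156 = 117 now, so the plaintiff offers 117, keeping 483.

117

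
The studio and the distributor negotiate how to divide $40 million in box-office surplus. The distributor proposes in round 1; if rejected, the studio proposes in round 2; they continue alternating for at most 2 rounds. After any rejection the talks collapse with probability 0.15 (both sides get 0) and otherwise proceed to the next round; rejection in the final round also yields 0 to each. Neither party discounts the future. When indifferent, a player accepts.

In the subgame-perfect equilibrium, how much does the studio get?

34

By backward induction:
Round 2 (the studio proposes): the distributor will accept anything ≥ 0, so the studio offers 0 and keeps 40.
Round 1 (the distributor proposes): rejecting gives the studio an expected 0.85 × 40 = 34. The distributor offers 34 and keeps 40 − 34 = 6.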